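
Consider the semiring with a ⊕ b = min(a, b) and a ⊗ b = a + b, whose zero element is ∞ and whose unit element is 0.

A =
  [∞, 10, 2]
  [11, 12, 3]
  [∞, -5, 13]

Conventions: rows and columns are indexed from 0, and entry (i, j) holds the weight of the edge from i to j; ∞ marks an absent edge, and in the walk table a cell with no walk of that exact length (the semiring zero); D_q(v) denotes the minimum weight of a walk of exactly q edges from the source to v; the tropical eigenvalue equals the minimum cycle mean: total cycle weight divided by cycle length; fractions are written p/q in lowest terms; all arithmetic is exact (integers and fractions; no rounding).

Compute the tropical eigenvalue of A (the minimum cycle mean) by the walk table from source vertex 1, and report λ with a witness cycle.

q=0: [∞, 0, ∞]
q=1: [11, 12, 3]
q=2: [23, -2, 13]
q=3: [9, 8, 1]
Optimal cycle mean attained by: cycle 1->2->1, total 3 + (-5), length 2.
Answer: λ = -1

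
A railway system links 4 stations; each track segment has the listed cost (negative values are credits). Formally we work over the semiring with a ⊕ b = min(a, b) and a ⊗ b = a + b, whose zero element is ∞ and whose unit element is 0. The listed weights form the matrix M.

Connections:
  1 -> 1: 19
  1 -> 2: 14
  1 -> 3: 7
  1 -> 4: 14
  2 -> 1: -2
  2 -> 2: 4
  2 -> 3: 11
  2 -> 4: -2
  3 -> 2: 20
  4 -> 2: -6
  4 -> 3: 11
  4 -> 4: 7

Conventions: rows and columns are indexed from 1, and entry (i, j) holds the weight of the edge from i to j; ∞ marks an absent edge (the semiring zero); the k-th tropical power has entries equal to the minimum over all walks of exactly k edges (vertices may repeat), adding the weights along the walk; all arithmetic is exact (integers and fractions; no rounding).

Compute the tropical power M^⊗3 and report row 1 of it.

M^⊗2:
  [12, 8, 25, 12]
  [2, -8, 5, 2]
  [18, 24, 31, 18]
  [-8, -2, 5, -8]
M^⊗3:
  [6, 6, 19, 6]
  [-10, -4, 3, -10]
  [22, 12, 25, 22]
  [-4, -14, -1, -4]
Answer: row 1 of M^⊗3 = [6, 6, 19, 6]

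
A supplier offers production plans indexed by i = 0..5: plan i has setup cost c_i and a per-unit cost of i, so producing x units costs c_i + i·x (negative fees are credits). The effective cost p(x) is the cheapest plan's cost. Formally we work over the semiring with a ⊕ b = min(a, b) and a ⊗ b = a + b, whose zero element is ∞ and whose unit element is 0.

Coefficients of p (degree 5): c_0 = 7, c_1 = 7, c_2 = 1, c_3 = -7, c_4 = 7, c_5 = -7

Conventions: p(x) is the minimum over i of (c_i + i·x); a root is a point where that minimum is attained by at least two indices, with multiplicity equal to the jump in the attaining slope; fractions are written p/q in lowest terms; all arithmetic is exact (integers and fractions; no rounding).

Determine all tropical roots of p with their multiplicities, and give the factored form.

hull edge (i=0, c=7) to (i=3, c=-7): slope -14/3, span 3
hull edge (i=3, c=-7) to (i=5, c=-7): slope 0, span 2
Factored form: p(x) = -7 ⊗ (x ⊕ 0) ⊗ (x ⊕ 0) ⊗ (x ⊕ 14/3) ⊗ (x ⊕ 14/3) ⊗ (x ⊕ 14/3)
Answer: roots = 0 (mult 2), 14/3 (mult 3)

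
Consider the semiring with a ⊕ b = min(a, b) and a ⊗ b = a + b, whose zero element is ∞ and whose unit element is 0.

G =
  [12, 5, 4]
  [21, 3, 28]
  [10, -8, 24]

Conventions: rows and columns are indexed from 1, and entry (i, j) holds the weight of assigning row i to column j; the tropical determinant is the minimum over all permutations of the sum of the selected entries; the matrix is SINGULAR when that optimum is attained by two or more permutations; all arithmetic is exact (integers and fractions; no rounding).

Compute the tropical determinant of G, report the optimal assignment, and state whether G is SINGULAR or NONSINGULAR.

σ = (1, 2, 3): 12 + 3 + 24 = 39
σ = (1, 3, 2): 12 + 28 + (-8) = 32
σ = (2, 1, 3): 5 + 21 + 24 = 50
σ = (2, 3, 1): 5 + 28 + 10 = 43
σ = (3, 1, 2): 4 + 21 + (-8) = 17
σ = (3, 2, 1): 4 + 3 + 10 = 17
Optimal value attained by: σ = (3, 1, 2).
Answer: det⊕(G) = 17; verdict: SINGULAR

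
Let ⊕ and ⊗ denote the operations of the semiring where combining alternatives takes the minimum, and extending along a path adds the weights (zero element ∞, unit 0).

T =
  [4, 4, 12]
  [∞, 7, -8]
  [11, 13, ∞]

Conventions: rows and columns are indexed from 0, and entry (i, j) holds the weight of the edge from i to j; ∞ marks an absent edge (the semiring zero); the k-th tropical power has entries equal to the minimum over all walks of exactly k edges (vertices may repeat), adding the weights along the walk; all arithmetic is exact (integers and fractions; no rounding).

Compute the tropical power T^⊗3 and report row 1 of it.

T^⊗2:
  [8, 8, -4]
  [3, 5, -1]
  [15, 15, 5]
T^⊗3:
  [7, 9, 0]
  [7, 7, -3]
  [16, 18, 7]
Answer: row 1 of T^⊗3 = [7, 7, -3]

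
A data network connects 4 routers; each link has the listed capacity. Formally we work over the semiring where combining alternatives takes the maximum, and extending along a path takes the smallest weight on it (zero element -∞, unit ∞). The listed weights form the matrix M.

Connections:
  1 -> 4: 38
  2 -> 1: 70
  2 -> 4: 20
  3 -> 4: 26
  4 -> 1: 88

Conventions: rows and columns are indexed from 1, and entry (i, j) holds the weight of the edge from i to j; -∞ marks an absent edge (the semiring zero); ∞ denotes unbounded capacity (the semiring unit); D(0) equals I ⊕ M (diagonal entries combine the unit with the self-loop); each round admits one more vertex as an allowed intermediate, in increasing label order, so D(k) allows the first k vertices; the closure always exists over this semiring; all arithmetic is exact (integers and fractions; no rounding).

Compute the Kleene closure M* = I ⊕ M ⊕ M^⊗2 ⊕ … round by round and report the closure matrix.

D(0):
  [∞, -∞, -∞, 38]
  [70, ∞, -∞, 20]
  [-∞, -∞, ∞, 26]
  [88, -∞, -∞, ∞]
D(1):
  [∞, -∞, -∞, 38]
  [70, ∞, -∞, 38]
  [-∞, -∞, ∞, 26]
  [88, -∞, -∞, ∞]
D(2):
  [∞, -∞, -∞, 38]
  [70, ∞, -∞, 38]
  [-∞, -∞, ∞, 26]
  [88, -∞, -∞, ∞]
D(3):
  [∞, -∞, -∞, 38]
  [70, ∞, -∞, 38]
  [-∞, -∞, ∞, 26]
  [88, -∞, -∞, ∞]
D(4):
  [∞, -∞, -∞, 38]
  [70, ∞, -∞, 38]
  [26, -∞, ∞, 26]
  [88, -∞, -∞, ∞]
Answer: M* = [[∞, -∞, -∞, 38], [70, ∞, -∞, 38], [26, -∞, ∞, 26], [88, -∞, -∞, ∞]]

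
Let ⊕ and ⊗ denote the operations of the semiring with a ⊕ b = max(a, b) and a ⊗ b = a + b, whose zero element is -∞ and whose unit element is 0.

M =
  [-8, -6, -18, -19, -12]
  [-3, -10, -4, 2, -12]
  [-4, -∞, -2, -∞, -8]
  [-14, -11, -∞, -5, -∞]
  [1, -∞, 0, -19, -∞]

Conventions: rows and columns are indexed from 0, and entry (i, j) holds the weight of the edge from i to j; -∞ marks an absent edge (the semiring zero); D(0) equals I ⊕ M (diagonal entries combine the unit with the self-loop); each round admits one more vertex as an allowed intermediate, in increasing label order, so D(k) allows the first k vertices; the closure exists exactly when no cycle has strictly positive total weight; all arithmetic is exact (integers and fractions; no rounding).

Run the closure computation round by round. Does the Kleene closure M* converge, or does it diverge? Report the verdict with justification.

D(0):
  [0, -6, -18, -19, -12]
  [-3, 0, -4, 2, -12]
  [-4, -∞, 0, -∞, -8]
  [-14, -11, -∞, 0, -∞]
  [1, -∞, 0, -19, 0]
D(1):
  [0, -6, -18, -19, -12]
  [-3, 0, -4, 2, -12]
  [-4, -10, 0, -23, -8]
  [-14, -11, -32, 0, -26]
  [1, -5, 0, -18, 0]
D(2):
  [0, -6, -10, -4, -12]
  [-3, 0, -4, 2, -12]
  [-4, -10, 0, -8, -8]
  [-14, -11, -15, 0, -23]
  [1, -5, 0, -3, 0]
D(3):
  [0, -6, -10, -4, -12]
  [-3, 0, -4, 2, -12]
  [-4, -10, 0, -8, -8]
  [-14, -11, -15, 0, -23]
  [1, -5, 0, -3, 0]
D(4):
  [0, -6, -10, -4, -12]
  [-3, 0, -4, 2, -12]
  [-4, -10, 0, -8, -8]
  [-14, -11, -15, 0, -23]
  [1, -5, 0, -3, 0]
D(5):
  [0, -6, -10, -4, -12]
  [-3, 0, -4, 2, -12]
  [-4, -10, 0, -8, -8]
  [-14, -11, -15, 0, -23]
  [1, -5, 0, -3, 0]
Key observation: every diagonal entry stays at the unit through all rounds, so no improving cycle exists.
Answer: CONVERGES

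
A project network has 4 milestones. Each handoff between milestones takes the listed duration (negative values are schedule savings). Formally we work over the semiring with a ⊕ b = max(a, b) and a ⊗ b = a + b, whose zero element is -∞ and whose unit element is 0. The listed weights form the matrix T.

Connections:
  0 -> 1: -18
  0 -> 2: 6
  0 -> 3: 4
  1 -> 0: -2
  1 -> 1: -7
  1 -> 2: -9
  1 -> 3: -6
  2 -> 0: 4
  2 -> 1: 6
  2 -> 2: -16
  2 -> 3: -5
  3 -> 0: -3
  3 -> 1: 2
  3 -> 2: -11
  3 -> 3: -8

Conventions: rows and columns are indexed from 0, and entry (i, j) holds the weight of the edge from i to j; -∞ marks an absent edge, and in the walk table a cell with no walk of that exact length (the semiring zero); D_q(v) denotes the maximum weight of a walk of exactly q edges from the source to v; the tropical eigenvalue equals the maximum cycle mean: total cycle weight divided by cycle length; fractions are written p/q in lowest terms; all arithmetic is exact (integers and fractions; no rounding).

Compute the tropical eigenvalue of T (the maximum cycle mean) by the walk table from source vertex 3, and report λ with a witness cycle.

q=0: [-∞, -∞, -∞, 0]
q=1: [-3, 2, -11, -8]
q=2: [0, -5, 3, 1]
q=3: [7, 9, 6, 4]
q=4: [10, 12, 13, 11]
Optimal cycle mean attained by: cycle 0->2->0, total 6 + 4, length 2.
Answer: λ = 5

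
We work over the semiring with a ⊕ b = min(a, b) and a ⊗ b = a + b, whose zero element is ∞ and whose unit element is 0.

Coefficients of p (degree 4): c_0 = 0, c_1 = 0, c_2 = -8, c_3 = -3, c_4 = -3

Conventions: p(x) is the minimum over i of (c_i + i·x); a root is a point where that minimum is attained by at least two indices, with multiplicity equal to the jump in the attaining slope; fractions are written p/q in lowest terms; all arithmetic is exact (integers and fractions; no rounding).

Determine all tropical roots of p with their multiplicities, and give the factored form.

hull edge (i=0, c=0) to (i=2, c=-8): slope -4, span 2
hull edge (i=2, c=-8) to (i=4, c=-3): slope 5/2, span 2
Factored form: p(x) = -3 ⊗ (x ⊕ (-5/2)) ⊗ (x ⊕ (-5/2)) ⊗ (x ⊕ 4) ⊗ (x ⊕ 4)
Answer: roots = -5/2 (mult 2), 4 (mult 2)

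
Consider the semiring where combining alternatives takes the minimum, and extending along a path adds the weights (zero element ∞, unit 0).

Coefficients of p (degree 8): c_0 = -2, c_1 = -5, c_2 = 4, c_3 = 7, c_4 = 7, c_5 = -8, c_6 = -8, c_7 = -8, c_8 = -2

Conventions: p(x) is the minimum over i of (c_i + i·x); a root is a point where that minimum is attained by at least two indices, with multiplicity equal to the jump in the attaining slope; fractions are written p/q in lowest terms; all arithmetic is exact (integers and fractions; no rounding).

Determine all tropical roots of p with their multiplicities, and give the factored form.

hull edge (i=0, c=-2) to (i=1, c=-5): slope -3, span 1
hull edge (i=1, c=-5) to (i=5, c=-8): slope -3/4, span 4
hull edge (i=5, c=-8) to (i=7, c=-8): slope 0, span 2
hull edge (i=7, c=-8) to (i=8, c=-2): slope 6, span 1
Factored form: p(x) = -2 ⊗ (x ⊕ (-6)) ⊗ (x ⊕ 0) ⊗ (x ⊕ 0) ⊗ (x ⊕ 3/4) ⊗ (x ⊕ 3/4) ⊗ (x ⊕ 3/4) ⊗ (x ⊕ 3/4) ⊗ (x ⊕ 3)
Answer: roots = -6 (mult 1), 0 (mult 2), 3/4 (mult 4), 3 (mult 1)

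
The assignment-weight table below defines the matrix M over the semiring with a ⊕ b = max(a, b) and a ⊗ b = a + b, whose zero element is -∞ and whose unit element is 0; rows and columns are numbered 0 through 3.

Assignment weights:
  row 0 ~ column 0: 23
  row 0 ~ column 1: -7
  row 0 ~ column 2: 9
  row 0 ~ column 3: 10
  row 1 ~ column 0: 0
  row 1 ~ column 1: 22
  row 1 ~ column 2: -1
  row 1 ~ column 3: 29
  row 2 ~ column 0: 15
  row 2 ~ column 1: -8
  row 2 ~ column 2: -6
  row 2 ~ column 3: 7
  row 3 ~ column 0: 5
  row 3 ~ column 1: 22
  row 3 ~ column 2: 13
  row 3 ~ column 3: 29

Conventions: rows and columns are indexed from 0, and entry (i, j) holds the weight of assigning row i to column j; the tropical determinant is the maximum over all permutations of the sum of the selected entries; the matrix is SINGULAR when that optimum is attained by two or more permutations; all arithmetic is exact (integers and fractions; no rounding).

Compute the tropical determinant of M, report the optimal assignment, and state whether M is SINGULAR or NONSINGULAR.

σ = (0, 1, 2, 3): 23 + 22 + (-6) + 29 = 68
σ = (0, 1, 3, 2): 23 + 22 + 7 + 13 = 65
σ = (0, 2, 1, 3): 23 + (-1) + (-8) + 29 = 43
σ = (0, 2, 3, 1): 23 + (-1) + 7 + 22 = 51
σ = (0, 3, 1, 2): 23 + 29 + (-8) + 13 = 57
σ = (0, 3, 2, 1): 23 + 29 + (-6) + 22 = 68
σ = (1, 0, 2, 3): (-7) + 0 + (-6) + 29 = 16
σ = (1, 0, 3, 2): (-7) + 0 + 7 + 13 = 13
σ = (1, 2, 0, 3): (-7) + (-1) + 15 + 29 = 36
σ = (1, 2, 3, 0): (-7) + (-1) + 7 + 5 = 4
σ = (1, 3, 0, 2): (-7) + 29 + 15 + 13 = 50
σ = (1, 3, 2, 0): (-7) + 29 + (-6) + 5 = 21
σ = (2, 0, 1, 3): 9 + 0 + (-8) + 29 = 30
σ = (2, 0, 3, 1): 9 + 0 + 7 + 22 = 38
σ = (2, 1, 0, 3): 9 + 22 + 15 + 29 = 75
σ = (2, 1, 3, 0): 9 + 22 + 7 + 5 = 43
σ = (2, 3, 0, 1): 9 + 29 + 15 + 22 = 75
σ = (2, 3, 1, 0): 9 + 29 + (-8) + 5 = 35
σ = (3, 0, 1, 2): 10 + 0 + (-8) + 13 = 15
σ = (3, 0, 2, 1): 10 + 0 + (-6) + 22 = 26
σ = (3, 1, 0, 2): 10 + 22 + 15 + 13 = 60
σ = (3, 1, 2, 0): 10 + 22 + (-6) + 5 = 31
σ = (3, 2, 0, 1): 10 + (-1) + 15 + 22 = 46
σ = (3, 2, 1, 0): 10 + (-1) + (-8) + 5 = 6
Optimal value attained by: σ = (2, 1, 0, 3).
Answer: det⊕(M) = 75; verdict: SINGULAR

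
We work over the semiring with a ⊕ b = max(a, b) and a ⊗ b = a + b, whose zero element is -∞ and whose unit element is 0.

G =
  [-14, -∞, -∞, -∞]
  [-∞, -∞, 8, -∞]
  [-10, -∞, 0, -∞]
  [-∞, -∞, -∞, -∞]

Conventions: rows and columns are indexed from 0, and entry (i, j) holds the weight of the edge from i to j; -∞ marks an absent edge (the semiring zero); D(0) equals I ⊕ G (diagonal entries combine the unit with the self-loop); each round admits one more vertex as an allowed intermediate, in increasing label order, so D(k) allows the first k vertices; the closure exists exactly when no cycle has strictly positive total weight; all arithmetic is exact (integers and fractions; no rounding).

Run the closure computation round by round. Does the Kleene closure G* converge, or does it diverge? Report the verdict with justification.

D(0):
  [0, -∞, -∞, -∞]
  [-∞, 0, 8, -∞]
  [-10, -∞, 0, -∞]
  [-∞, -∞, -∞, 0]
D(1):
  [0, -∞, -∞, -∞]
  [-∞, 0, 8, -∞]
  [-10, -∞, 0, -∞]
  [-∞, -∞, -∞, 0]
D(2):
  [0, -∞, -∞, -∞]
  [-∞, 0, 8, -∞]
  [-10, -∞, 0, -∞]
  [-∞, -∞, -∞, 0]
D(3):
  [0, -∞, -∞, -∞]
  [-2, 0, 8, -∞]
  [-10, -∞, 0, -∞]
  [-∞, -∞, -∞, 0]
D(4):
  [0, -∞, -∞, -∞]
  [-2, 0, 8, -∞]
  [-10, -∞, 0, -∞]
  [-∞, -∞, -∞, 0]
Key observation: every diagonal entry stays at the unit through all rounds, so no improving cycle exists.
Answer: CONVERGES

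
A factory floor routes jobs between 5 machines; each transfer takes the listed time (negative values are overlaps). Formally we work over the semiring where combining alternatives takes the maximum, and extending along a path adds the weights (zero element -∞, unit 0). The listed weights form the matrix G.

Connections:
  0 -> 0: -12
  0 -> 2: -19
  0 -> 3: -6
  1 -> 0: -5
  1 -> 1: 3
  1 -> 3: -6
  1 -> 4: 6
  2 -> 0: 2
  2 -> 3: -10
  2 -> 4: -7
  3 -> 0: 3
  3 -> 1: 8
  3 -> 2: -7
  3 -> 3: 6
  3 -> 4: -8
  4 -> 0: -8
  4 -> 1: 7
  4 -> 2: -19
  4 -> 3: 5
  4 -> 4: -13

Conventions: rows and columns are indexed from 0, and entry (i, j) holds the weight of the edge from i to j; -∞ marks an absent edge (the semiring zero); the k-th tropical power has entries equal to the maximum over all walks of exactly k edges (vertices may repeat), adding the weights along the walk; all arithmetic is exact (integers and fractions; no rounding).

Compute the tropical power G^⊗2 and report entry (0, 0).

G^⊗2:
  [-3, 2, -13, 0, -14]
  [-2, 13, -13, 11, 9]
  [-7, 0, -17, -2, -18]
  [9, 14, -1, 12, 14]
  [8, 13, -2, 11, 13]
Key observation: the optimum is the walk 0->3->0, with weight (-6) + 3 = -3.
Optimal value attained by: walk 0->3->0.
Answer: (G^⊗2)[0][0] = -3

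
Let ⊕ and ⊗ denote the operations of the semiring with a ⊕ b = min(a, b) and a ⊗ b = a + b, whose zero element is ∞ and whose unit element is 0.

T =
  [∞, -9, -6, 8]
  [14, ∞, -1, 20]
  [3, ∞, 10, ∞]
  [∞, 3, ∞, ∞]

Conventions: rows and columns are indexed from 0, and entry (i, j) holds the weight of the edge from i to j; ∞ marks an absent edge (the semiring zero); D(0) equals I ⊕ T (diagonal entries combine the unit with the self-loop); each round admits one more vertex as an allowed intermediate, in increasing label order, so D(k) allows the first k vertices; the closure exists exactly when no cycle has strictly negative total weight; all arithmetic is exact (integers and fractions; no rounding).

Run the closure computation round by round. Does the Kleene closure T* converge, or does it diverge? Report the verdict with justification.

D(0):
  [0, -9, -6, 8]
  [14, 0, -1, 20]
  [3, ∞, 0, ∞]
  [∞, 3, ∞, 0]
Detection: at round 1, diagonal entry (2, 2) turns strictly negative.
Key observation: the cycle 2->0->2 has total weight 3 + (-6), which is strictly negative.
Answer: DIVERGES — negative cycle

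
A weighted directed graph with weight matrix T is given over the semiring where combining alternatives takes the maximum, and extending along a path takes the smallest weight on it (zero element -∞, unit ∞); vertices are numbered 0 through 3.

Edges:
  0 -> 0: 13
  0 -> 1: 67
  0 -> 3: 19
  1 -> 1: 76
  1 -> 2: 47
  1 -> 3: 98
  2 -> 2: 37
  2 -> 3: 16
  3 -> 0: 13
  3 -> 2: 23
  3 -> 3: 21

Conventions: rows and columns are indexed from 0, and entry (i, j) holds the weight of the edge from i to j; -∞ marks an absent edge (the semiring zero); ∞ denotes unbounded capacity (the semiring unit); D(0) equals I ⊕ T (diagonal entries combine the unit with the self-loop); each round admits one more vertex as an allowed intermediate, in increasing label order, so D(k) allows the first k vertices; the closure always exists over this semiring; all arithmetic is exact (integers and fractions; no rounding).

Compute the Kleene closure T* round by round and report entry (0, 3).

D(0):
  [∞, 67, -∞, 19]
  [-∞, ∞, 47, 98]
  [-∞, -∞, ∞, 16]
  [13, -∞, 23, ∞]
D(1):
  [∞, 67, -∞, 19]
  [-∞, ∞, 47, 98]
  [-∞, -∞, ∞, 16]
  [13, 13, 23, ∞]
D(2):
  [∞, 67, 47, 67]
  [-∞, ∞, 47, 98]
  [-∞, -∞, ∞, 16]
  [13, 13, 23, ∞]
D(3):
  [∞, 67, 47, 67]
  [-∞, ∞, 47, 98]
  [-∞, -∞, ∞, 16]
  [13, 13, 23, ∞]
D(4):
  [∞, 67, 47, 67]
  [13, ∞, 47, 98]
  [13, 13, ∞, 16]
  [13, 13, 23, ∞]
Answer: T*[0][3] = 67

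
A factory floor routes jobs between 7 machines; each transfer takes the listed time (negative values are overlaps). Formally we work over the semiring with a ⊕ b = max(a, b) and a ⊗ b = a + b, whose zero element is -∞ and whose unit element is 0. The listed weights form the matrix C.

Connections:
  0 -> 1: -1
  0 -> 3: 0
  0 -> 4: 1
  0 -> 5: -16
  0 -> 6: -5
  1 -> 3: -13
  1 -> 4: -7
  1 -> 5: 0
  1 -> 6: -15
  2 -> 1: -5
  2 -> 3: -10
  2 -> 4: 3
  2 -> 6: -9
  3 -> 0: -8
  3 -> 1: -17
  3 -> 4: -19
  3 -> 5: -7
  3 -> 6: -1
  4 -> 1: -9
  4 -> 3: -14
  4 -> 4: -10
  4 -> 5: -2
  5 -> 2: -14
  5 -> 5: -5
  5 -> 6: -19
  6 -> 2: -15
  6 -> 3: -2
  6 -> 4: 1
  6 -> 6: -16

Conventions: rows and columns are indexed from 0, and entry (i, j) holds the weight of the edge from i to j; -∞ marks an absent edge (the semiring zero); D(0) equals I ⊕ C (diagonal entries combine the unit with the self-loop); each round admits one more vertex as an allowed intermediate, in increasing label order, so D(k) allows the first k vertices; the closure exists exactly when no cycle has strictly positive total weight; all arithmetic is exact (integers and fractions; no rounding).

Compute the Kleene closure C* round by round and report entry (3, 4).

D(0):
  [0, -1, -∞, 0, 1, -16, -5]
  [-∞, 0, -∞, -13, -7, 0, -15]
  [-∞, -5, 0, -10, 3, -∞, -9]
  [-8, -17, -∞, 0, -19, -7, -1]
  [-∞, -9, -∞, -14, 0, -2, -∞]
  [-∞, -∞, -14, -∞, -∞, 0, -19]
  [-∞, -∞, -15, -2, 1, -∞, 0]
D(1):
  [0, -1, -∞, 0, 1, -16, -5]
  [-∞, 0, -∞, -13, -7, 0, -15]
  [-∞, -5, 0, -10, 3, -∞, -9]
  [-8, -9, -∞, 0, -7, -7, -1]
  [-∞, -9, -∞, -14, 0, -2, -∞]
  [-∞, -∞, -14, -∞, -∞, 0, -19]
  [-∞, -∞, -15, -2, 1, -∞, 0]
D(2):
  [0, -1, -∞, 0, 1, -1, -5]
  [-∞, 0, -∞, -13, -7, 0, -15]
  [-∞, -5, 0, -10, 3, -5, -9]
  [-8, -9, -∞, 0, -7, -7, -1]
  [-∞, -9, -∞, -14, 0, -2, -24]
  [-∞, -∞, -14, -∞, -∞, 0, -19]
  [-∞, -∞, -15, -2, 1, -∞, 0]
D(3):
  [0, -1, -∞, 0, 1, -1, -5]
  [-∞, 0, -∞, -13, -7, 0, -15]
  [-∞, -5, 0, -10, 3, -5, -9]
  [-8, -9, -∞, 0, -7, -7, -1]
  [-∞, -9, -∞, -14, 0, -2, -24]
  [-∞, -19, -14, -24, -11, 0, -19]
  [-∞, -20, -15, -2, 1, -20, 0]
D(4):
  [0, -1, -∞, 0, 1, -1, -1]
  [-21, 0, -∞, -13, -7, 0, -14]
  [-18, -5, 0, -10, 3, -5, -9]
  [-8, -9, -∞, 0, -7, -7, -1]
  [-22, -9, -∞, -14, 0, -2, -15]
  [-32, -19, -14, -24, -11, 0, -19]
  [-10, -11, -15, -2, 1, -9, 0]
D(5):
  [0, -1, -∞, 0, 1, -1, -1]
  [-21, 0, -∞, -13, -7, 0, -14]
  [-18, -5, 0, -10, 3, 1, -9]
  [-8, -9, -∞, 0, -7, -7, -1]
  [-22, -9, -∞, -14, 0, -2, -15]
  [-32, -19, -14, -24, -11, 0, -19]
  [-10, -8, -15, -2, 1, -1, 0]
D(6):
  [0, -1, -15, 0, 1, -1, -1]
  [-21, 0, -14, -13, -7, 0, -14]
  [-18, -5, 0, -10, 3, 1, -9]
  [-8, -9, -21, 0, -7, -7, -1]
  [-22, -9, -16, -14, 0, -2, -15]
  [-32, -19, -14, -24, -11, 0, -19]
  [-10, -8, -15, -2, 1, -1, 0]
D(7):
  [0, -1, -15, 0, 1, -1, -1]
  [-21, 0, -14, -13, -7, 0, -14]
  [-18, -5, 0, -10, 3, 1, -9]
  [-8, -9, -16, 0, 0, -2, -1]
  [-22, -9, -16, -14, 0, -2, -15]
  [-29, -19, -14, -21, -11, 0, -19]
  [-10, -8, -15, -2, 1, -1, 0]
Answer: C*[3][4] = 0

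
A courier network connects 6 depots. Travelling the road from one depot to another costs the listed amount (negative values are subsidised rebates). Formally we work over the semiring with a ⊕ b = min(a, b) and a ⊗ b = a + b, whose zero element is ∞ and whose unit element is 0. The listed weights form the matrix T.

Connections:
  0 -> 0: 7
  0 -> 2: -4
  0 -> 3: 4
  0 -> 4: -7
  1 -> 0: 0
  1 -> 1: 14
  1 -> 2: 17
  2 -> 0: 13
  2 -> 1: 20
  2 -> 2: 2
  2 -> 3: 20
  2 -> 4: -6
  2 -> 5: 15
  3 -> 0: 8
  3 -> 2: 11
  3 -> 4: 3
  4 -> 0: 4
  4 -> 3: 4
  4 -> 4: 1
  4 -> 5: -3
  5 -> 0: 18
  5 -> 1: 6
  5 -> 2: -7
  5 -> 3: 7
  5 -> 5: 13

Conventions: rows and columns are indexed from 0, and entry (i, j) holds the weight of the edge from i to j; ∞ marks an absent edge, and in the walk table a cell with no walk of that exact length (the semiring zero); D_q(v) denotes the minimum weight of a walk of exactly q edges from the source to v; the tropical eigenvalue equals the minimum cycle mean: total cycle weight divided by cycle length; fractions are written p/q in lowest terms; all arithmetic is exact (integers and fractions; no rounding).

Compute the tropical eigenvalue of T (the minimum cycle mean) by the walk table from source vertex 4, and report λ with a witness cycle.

q=0: [∞, ∞, ∞, ∞, 0, ∞]
q=1: [4, ∞, ∞, 4, 1, -3]
q=2: [5, 3, -10, 4, -3, -2]
q=3: [1, 4, -9, 1, -16, -6]
q=4: [-12, 0, -13, -12, -15, -19]
q=5: [-11, -13, -26, -12, -19, -18]
q=6: [-15, -12, -25, -15, -32, -22]
Optimal cycle mean attained by: cycle 2->4->5->2, total (-6) + (-3) + (-7), length 3.
Answer: λ = -16/3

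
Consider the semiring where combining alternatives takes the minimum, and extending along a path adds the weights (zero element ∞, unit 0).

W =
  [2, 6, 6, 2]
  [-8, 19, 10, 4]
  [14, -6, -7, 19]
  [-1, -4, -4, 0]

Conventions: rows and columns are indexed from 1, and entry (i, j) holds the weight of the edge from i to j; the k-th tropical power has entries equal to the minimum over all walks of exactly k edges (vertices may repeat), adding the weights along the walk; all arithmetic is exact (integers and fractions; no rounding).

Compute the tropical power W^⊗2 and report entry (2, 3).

W^⊗2:
  [-2, -2, -2, 2]
  [-6, -2, -2, -6]
  [-14, -13, -14, -2]
  [-12, -10, -11, 0]
Key observation: the optimum is the walk 2->1->3, with weight (-8) + 6 = -2.
Optimal value attained by: walk 2->1->3.
Answer: (W^⊗2)[2][3] = -2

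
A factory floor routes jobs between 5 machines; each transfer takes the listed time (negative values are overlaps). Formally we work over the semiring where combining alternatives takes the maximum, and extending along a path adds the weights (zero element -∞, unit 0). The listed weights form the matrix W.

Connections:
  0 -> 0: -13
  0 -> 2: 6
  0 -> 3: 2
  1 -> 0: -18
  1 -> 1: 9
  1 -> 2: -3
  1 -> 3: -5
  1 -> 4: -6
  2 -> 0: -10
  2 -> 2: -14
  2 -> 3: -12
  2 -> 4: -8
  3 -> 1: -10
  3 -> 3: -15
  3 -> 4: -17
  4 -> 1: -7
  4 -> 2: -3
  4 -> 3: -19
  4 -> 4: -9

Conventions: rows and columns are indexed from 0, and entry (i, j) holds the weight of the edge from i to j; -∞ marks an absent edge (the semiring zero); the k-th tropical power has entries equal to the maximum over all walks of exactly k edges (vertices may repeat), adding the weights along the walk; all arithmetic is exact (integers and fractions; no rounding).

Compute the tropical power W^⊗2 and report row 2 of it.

W^⊗2:
  [-4, -8, -7, -6, -2]
  [-9, 18, 6, 4, 3]
  [-23, -15, -4, -8, -17]
  [-28, -1, -13, -15, -16]
  [-13, 2, -10, -12, -11]
Answer: row 2 of W^⊗2 = [-23, -15, -4, -8, -17]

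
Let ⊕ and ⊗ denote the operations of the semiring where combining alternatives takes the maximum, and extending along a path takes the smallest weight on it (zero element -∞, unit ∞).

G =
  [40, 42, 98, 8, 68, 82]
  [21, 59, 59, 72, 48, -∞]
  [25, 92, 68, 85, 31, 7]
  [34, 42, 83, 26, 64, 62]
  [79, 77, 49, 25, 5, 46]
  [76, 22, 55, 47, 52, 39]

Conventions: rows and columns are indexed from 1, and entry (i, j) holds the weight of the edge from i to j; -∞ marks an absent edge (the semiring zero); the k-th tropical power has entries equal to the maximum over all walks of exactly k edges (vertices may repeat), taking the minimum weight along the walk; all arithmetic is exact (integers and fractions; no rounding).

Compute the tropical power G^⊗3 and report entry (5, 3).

G^⊗2:
  [76, 92, 68, 85, 52, 46]
  [48, 59, 72, 59, 64, 62]
  [34, 68, 83, 72, 64, 62]
  [64, 83, 68, 83, 52, 46]
  [46, 59, 79, 72, 68, 79]
  [52, 55, 76, 55, 68, 76]
G^⊗3:
  [52, 68, 83, 72, 68, 76]
  [64, 72, 68, 72, 59, 59]
  [64, 83, 72, 83, 64, 62]
  [52, 68, 83, 72, 64, 64]
  [76, 79, 72, 79, 64, 62]
  [76, 76, 68, 76, 55, 55]
Key observation: the optimum is the walk 5->2->4->3, with weight 77 min 72 min 83 = 72.
Optimal value attained by: walk 5->2->4->3.
Answer: (G^⊗3)[5][3] = 72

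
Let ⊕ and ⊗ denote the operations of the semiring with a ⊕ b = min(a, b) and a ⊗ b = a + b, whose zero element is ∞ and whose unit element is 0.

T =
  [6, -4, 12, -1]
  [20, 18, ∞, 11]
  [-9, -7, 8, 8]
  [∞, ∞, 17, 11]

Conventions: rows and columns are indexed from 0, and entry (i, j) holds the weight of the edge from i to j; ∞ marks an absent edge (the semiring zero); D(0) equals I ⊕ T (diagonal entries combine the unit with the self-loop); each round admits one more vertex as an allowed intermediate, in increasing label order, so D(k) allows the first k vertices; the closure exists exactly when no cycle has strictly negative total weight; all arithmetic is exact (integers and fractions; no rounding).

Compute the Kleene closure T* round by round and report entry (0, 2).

D(0):
  [0, -4, 12, -1]
  [20, 0, ∞, 11]
  [-9, -7, 0, 8]
  [∞, ∞, 17, 0]
D(1):
  [0, -4, 12, -1]
  [20, 0, 32, 11]
  [-9, -13, 0, -10]
  [∞, ∞, 17, 0]
D(2):
  [0, -4, 12, -1]
  [20, 0, 32, 11]
  [-9, -13, 0, -10]
  [∞, ∞, 17, 0]
D(3):
  [0, -4, 12, -1]
  [20, 0, 32, 11]
  [-9, -13, 0, -10]
  [8, 4, 17, 0]
D(4):
  [0, -4, 12, -1]
  [19, 0, 28, 11]
  [-9, -13, 0, -10]
  [8, 4, 17, 0]
Answer: T*[0][2] = 12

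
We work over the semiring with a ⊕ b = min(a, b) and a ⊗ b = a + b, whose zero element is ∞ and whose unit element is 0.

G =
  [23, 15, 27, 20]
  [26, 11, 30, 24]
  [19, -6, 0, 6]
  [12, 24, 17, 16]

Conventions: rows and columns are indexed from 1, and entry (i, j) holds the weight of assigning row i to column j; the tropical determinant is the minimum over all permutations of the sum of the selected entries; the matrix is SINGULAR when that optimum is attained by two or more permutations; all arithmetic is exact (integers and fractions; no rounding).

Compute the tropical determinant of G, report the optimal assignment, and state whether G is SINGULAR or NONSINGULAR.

σ = (1, 2, 3, 4): 23 + 11 + 0 + 16 = 50
σ = (1, 2, 4, 3): 23 + 11 + 6 + 17 = 57
σ = (1, 3, 2, 4): 23 + 30 + (-6) + 16 = 63
σ = (1, 3, 4, 2): 23 + 30 + 6 + 24 = 83
σ = (1, 4, 2, 3): 23 + 24 + (-6) + 17 = 58
σ = (1, 4, 3, 2): 23 + 24 + 0 + 24 = 71
σ = (2, 1, 3, 4): 15 + 26 + 0 + 16 = 57
σ = (2, 1, 4, 3): 15 + 26 + 6 + 17 = 64
σ = (2, 3, 1, 4): 15 + 30 + 19 + 16 = 80
σ = (2, 3, 4, 1): 15 + 30 + 6 + 12 = 63
σ = (2, 4, 1, 3): 15 + 24 + 19 + 17 = 75
σ = (2, 4, 3, 1): 15 + 24 + 0 + 12 = 51
σ = (3, 1, 2, 4): 27 + 26 + (-6) + 16 = 63
σ = (3, 1, 4, 2): 27 + 26 + 6 + 24 = 83
σ = (3, 2, 1, 4): 27 + 11 + 19 + 16 = 73
σ = (3, 2, 4, 1): 27 + 11 + 6 + 12 = 56
σ = (3, 4, 1, 2): 27 + 24 + 19 + 24 = 94
σ = (3, 4, 2, 1): 27 + 24 + (-6) + 12 = 57
σ = (4, 1, 2, 3): 20 + 26 + (-6) + 17 = 57
σ = (4, 1, 3, 2): 20 + 26 + 0 + 24 = 70
σ = (4, 2, 1, 3): 20 + 11 + 19 + 17 = 67
σ = (4, 2, 3, 1): 20 + 11 + 0 + 12 = 43
σ = (4, 3, 1, 2): 20 + 30 + 19 + 24 = 93
σ = (4, 3, 2, 1): 20 + 30 + (-6) + 12 = 56
Optimal value attained by: σ = (4, 2, 3, 1).
Answer: det⊕(G) = 43; verdict: NONSINGULAR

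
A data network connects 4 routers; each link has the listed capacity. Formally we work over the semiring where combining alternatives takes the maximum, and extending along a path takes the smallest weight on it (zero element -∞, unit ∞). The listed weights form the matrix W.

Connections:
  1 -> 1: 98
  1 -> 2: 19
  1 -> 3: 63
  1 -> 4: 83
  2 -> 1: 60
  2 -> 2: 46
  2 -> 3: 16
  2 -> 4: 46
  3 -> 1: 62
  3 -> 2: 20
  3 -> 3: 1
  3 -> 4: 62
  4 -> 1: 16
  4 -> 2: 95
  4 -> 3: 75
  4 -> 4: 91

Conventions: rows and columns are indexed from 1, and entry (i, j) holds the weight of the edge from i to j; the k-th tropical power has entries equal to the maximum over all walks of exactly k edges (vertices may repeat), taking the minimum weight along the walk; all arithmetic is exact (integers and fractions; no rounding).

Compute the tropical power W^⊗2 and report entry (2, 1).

W^⊗2:
  [98, 83, 75, 83]
  [60, 46, 60, 60]
  [62, 62, 62, 62]
  [62, 91, 75, 91]
Key observation: the optimum is the walk 2->1->1, with weight 60 min 98 = 60.
Optimal value attained by: walk 2->1->1.
Answer: (W^⊗2)[2][1] = 60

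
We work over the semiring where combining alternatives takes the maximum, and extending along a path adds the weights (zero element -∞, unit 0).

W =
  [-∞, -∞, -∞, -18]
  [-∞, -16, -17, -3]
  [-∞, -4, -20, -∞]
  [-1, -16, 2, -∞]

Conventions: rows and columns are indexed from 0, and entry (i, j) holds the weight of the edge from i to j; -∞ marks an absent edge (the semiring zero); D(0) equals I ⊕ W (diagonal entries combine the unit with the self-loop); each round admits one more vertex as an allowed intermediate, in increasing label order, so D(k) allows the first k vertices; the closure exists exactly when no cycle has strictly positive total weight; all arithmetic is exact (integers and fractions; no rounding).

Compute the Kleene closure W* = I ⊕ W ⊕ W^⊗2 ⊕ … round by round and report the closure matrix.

D(0):
  [0, -∞, -∞, -18]
  [-∞, 0, -17, -3]
  [-∞, -4, 0, -∞]
  [-1, -16, 2, 0]
D(1):
  [0, -∞, -∞, -18]
  [-∞, 0, -17, -3]
  [-∞, -4, 0, -∞]
  [-1, -16, 2, 0]
D(2):
  [0, -∞, -∞, -18]
  [-∞, 0, -17, -3]
  [-∞, -4, 0, -7]
  [-1, -16, 2, 0]
D(3):
  [0, -∞, -∞, -18]
  [-∞, 0, -17, -3]
  [-∞, -4, 0, -7]
  [-1, -2, 2, 0]
D(4):
  [0, -20, -16, -18]
  [-4, 0, -1, -3]
  [-8, -4, 0, -7]
  [-1, -2, 2, 0]
Answer: W* = [[0, -20, -16, -18], [-4, 0, -1, -3], [-8, -4, 0, -7], [-1, -2, 2, 0]]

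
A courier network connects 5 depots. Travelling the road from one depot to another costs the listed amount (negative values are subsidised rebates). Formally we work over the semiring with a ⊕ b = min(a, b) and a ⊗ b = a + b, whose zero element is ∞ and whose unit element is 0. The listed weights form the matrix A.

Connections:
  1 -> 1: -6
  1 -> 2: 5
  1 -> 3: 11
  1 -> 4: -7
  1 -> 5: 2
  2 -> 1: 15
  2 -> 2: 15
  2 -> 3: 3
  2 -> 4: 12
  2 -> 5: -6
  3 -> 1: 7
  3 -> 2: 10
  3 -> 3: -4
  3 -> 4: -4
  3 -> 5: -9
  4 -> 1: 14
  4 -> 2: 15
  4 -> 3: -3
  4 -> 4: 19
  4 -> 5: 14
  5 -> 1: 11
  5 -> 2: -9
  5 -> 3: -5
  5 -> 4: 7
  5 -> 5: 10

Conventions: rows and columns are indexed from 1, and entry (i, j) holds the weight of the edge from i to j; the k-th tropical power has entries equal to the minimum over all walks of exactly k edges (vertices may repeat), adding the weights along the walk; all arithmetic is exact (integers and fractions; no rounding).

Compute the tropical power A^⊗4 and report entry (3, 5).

A^⊗2:
  [-12, -7, -10, -13, -4]
  [5, -15, -11, -1, -6]
  [1, -18, -14, -8, -13]
  [4, 5, -7, -7, -12]
  [2, 1, -9, -9, -15]
A^⊗3:
  [-18, -13, -16, -19, -19]
  [-4, -15, -15, -15, -21]
  [-7, -22, -18, -18, -24]
  [-2, -21, -17, -11, -16]
  [-4, -24, -20, -13, -18]
A^⊗4:
  [-24, -28, -24, -25, -25]
  [-10, -30, -26, -19, -24]
  [-13, -33, -29, -22, -28]
  [-10, -25, -21, -21, -27]
  [-13, -27, -24, -24, -30]
Key observation: the optimum is the walk 3->3->5->2->5, with weight (-4) + (-9) + (-9) + (-6) = -28.
Optimal value attained by: walk 3->3->5->2->5.
Answer: (A^⊗4)[3][5] = -28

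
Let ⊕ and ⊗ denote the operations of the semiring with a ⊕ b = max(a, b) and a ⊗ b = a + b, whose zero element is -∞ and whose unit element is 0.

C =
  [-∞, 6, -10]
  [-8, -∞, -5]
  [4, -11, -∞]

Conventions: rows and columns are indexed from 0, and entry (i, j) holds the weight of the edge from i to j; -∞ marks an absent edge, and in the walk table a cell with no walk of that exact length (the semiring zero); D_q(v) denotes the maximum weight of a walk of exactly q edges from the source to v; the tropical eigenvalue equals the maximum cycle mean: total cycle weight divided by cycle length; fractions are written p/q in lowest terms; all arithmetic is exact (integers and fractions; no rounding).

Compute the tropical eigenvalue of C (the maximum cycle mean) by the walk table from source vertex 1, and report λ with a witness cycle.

q=0: [-∞, 0, -∞]
q=1: [-8, -∞, -5]
q=2: [-1, -2, -18]
q=3: [-10, 5, -7]
Optimal cycle mean attained by: cycle 0->1->2->0, total 6 + (-5) + 4, length 3.
Answer: λ = 5/3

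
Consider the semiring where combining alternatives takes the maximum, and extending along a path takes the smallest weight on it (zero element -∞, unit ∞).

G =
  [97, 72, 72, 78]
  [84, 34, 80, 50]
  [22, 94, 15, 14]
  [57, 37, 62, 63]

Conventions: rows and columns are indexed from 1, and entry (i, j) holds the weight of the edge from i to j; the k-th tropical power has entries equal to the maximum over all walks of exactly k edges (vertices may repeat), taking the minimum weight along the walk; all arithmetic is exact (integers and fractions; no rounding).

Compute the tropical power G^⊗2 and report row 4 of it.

G^⊗2:
  [97, 72, 72, 78]
  [84, 80, 72, 78]
  [84, 34, 80, 50]
  [57, 62, 62, 63]
Answer: row 4 of G^⊗2 = [57, 62, 62, 63]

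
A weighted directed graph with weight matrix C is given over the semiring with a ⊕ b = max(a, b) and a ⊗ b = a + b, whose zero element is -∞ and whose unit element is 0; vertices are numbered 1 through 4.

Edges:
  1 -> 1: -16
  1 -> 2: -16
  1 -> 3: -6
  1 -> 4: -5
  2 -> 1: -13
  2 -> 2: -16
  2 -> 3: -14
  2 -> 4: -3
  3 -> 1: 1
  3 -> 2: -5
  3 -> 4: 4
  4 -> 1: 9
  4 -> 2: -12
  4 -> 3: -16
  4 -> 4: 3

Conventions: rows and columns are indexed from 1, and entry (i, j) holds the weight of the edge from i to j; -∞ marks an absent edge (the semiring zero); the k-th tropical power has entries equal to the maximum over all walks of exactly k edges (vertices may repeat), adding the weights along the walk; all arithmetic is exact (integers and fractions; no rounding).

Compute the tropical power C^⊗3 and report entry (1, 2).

C^⊗2:
  [4, -11, -21, -2]
  [6, -15, -19, 0]
  [13, -8, -5, 7]
  [12, -7, 3, 6]
C^⊗3:
  [7, -12, -2, 1]
  [9, -10, 0, 3]
  [16, -3, 7, 10]
  [15, -2, 6, 9]
Key observation: the optimum is the walk 1->4->1->2, with weight (-5) + 9 + (-16) = -12.
Optimal value attained by: walk 1->4->1->2.
Answer: (C^⊗3)[1][2] = -12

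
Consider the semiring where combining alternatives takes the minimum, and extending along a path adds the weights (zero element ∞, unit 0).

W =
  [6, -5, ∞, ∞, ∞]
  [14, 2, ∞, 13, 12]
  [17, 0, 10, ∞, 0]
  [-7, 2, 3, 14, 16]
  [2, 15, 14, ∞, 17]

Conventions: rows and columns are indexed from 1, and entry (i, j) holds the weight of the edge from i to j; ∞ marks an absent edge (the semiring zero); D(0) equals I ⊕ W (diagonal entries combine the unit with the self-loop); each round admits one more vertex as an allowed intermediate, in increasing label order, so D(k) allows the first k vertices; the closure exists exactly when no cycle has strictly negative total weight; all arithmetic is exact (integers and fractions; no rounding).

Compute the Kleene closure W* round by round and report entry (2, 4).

D(0):
  [0, -5, ∞, ∞, ∞]
  [14, 0, ∞, 13, 12]
  [17, 0, 0, ∞, 0]
  [-7, 2, 3, 0, 16]
  [2, 15, 14, ∞, 0]
D(1):
  [0, -5, ∞, ∞, ∞]
  [14, 0, ∞, 13, 12]
  [17, 0, 0, ∞, 0]
  [-7, -12, 3, 0, 16]
  [2, -3, 14, ∞, 0]
D(2):
  [0, -5, ∞, 8, 7]
  [14, 0, ∞, 13, 12]
  [14, 0, 0, 13, 0]
  [-7, -12, 3, 0, 0]
  [2, -3, 14, 10, 0]
D(3):
  [0, -5, ∞, 8, 7]
  [14, 0, ∞, 13, 12]
  [14, 0, 0, 13, 0]
  [-7, -12, 3, 0, 0]
  [2, -3, 14, 10, 0]
D(4):
  [0, -5, 11, 8, 7]
  [6, 0, 16, 13, 12]
  [6, 0, 0, 13, 0]
  [-7, -12, 3, 0, 0]
  [2, -3, 13, 10, 0]
D(5):
  [0, -5, 11, 8, 7]
  [6, 0, 16, 13, 12]
  [2, -3, 0, 10, 0]
  [-7, -12, 3, 0, 0]
  [2, -3, 13, 10, 0]
Answer: W*[2][4] = 13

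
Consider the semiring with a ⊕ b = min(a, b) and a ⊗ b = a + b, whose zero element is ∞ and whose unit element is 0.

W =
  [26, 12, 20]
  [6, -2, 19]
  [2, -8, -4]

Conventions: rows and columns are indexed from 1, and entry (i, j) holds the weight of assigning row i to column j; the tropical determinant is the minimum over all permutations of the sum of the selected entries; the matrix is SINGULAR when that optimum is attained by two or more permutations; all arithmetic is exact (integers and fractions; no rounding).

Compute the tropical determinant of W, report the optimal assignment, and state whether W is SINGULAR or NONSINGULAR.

σ = (1, 2, 3): 26 + (-2) + (-4) = 20
σ = (1, 3, 2): 26 + 19 + (-8) = 37
σ = (2, 1, 3): 12 + 6 + (-4) = 14
σ = (2, 3, 1): 12 + 19 + 2 = 33
σ = (3, 1, 2): 20 + 6 + (-8) = 18
σ = (3, 2, 1): 20 + (-2) + 2 = 20
Optimal value attained by: σ = (2, 1, 3).
Answer: det⊕(W) = 14; verdict: NONSINGULAR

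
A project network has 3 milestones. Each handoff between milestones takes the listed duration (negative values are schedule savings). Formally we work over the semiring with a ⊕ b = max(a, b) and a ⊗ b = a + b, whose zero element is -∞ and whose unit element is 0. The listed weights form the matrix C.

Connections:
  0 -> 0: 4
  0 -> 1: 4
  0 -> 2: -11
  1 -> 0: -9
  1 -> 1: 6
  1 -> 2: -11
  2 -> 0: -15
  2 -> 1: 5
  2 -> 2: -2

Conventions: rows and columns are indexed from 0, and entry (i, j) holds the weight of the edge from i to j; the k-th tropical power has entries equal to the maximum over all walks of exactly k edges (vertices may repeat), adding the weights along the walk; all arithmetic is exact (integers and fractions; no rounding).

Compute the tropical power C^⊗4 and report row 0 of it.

C^⊗2:
  [8, 10, -7]
  [-3, 12, -5]
  [-4, 11, -4]
C^⊗3:
  [12, 16, -1]
  [3, 18, 1]
  [2, 17, 0]
C^⊗4:
  [16, 22, 5]
  [9, 24, 7]
  [8, 23, 6]
Answer: row 0 of C^⊗4 = [16, 22, 5]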